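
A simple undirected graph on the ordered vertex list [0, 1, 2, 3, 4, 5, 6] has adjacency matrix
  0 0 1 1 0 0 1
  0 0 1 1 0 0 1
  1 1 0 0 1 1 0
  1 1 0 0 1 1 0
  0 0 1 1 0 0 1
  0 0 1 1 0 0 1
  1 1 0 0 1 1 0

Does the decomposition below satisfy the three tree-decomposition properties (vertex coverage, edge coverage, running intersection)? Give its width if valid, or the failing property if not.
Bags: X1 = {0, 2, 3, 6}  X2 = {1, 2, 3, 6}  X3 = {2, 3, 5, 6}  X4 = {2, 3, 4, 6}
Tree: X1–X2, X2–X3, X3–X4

Yes; width 3.

Every vertex of G appears in some bag (union = {0, 1, 2, 3, 4, 5, 6}); every edge is covered by a bag; and for each vertex v the set of bags containing v is connected in the bag tree. The decomposition is therefore valid. The largest bag has 4 vertices, so the width is 3.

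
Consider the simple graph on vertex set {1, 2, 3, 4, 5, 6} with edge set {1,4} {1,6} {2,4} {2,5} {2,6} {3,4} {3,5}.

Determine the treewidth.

2

A width-2 tree decomposition is:
Bags: B1 = {3, 4, 5}  B2 = {2, 4, 5}  B3 = {1, 2, 4}  B4 = {1, 2, 6}
Tree: B1–B2, B2–B3, B3–B4
Every bag has size at most 3, so the width is 3 − 1 = 2 and tw(G) ≤ 2. For the lower bound, G contains the cycle 3–5–2–4–3, so G is not a forest; only forests have treewidth ≤ 1, hence tw(G) ≥ 2. The upper and lower bounds meet at 2, so that is the treewidth.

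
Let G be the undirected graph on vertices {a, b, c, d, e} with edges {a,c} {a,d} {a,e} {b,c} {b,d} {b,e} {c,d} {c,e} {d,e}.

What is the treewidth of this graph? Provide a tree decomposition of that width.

Every bag has size at most 4, so the width is 4 − 1 = 3 and tw(G) ≤ 3. For the lower bound, the 4 vertices {a, c, d, e} are pairwise adjacent, and any tree decomposition puts a clique entirely inside one bag — forcing width ≥ 3. Hence tw(G) = 3 exactly.

Treewidth 3.
One such decomposition:
Bags: B1 = {a, c, d, e}  B2 = {b, c, d, e}
Tree: B1–B2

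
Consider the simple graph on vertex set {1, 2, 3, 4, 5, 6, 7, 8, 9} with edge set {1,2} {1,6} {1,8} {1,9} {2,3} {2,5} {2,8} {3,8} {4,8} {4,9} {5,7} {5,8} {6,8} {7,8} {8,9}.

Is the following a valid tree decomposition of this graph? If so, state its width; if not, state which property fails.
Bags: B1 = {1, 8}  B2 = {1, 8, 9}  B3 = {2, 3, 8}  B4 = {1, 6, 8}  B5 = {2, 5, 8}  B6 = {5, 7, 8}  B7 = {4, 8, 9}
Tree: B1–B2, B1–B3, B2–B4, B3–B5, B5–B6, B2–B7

A tree decomposition must satisfy three properties: every vertex lies in some bag; for every edge, both endpoints lie together in some bag; and for every vertex, the bags containing it form a connected subtree. Here edge (2,1) lies in no bag, so the decomposition is invalid.

No — edge (2,1) lies in no bag.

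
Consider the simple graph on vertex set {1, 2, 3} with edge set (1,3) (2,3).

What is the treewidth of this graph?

A width-1 tree decomposition is:
Bags: B1 = {2, 3}  B2 = {1, 3}
Tree: B1–B2
Each bag holds 2 vertices, so the decomposition has width 1, which upper-bounds the treewidth. Since G has at least one edge (e.g. 3–2), it is not an edgeless graph, so tw(G) ≥ 1. Combining the bounds, tw(G) = 1.

1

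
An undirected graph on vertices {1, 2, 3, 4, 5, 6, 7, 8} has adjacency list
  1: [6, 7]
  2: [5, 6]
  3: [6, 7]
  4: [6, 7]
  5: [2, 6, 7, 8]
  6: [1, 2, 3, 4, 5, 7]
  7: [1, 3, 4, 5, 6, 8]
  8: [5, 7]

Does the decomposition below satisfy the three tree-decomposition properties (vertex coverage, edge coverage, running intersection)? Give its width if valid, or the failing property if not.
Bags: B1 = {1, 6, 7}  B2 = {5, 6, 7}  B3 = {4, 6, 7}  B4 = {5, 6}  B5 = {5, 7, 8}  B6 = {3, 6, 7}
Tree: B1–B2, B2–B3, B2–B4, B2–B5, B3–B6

No — vertex 2 appears in no bag.

A tree decomposition must satisfy three properties: every vertex lies in some bag; for every edge, both endpoints lie together in some bag; and for every vertex, the bags containing it form a connected subtree. Here vertex 2 appears in no bag, so the decomposition is invalid.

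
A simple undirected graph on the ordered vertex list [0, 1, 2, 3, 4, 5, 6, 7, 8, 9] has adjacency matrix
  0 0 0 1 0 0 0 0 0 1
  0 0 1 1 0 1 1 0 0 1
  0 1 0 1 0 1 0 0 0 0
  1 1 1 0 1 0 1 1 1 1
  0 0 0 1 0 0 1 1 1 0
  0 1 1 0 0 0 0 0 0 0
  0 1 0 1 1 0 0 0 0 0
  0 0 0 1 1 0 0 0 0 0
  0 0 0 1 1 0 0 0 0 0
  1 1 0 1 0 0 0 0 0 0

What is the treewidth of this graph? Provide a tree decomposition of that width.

Treewidth 2.
One optimal decomposition is:
Bags: B1 = {1, 2, 3}  B2 = {1, 3, 9}  B3 = {1, 2, 5}  B4 = {1, 3, 6}  B5 = {3, 4, 6}  B6 = {3, 4, 7}  B7 = {3, 4, 8}  B8 = {0, 3, 9}
Tree: B1–B2, B1–B3, B2–B4, B4–B5, B5–B6, B6–B7, B2–B8

Each bag holds 3 vertices, so the decomposition has width 2, which upper-bounds the treewidth. Conversely, {0, 3, 9} is a clique of size 3, and the vertices of any clique must share a bag in every tree decomposition; so some bag has ≥ 3 vertices and tw(G) ≥ 2. The upper and lower bounds meet at 2, so that is the treewidth.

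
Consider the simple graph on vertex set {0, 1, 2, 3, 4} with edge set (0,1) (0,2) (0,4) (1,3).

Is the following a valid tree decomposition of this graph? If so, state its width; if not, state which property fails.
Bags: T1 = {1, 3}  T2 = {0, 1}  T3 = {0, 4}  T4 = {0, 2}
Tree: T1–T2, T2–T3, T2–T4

Vertex coverage: the bags together contain {0, 1, 2, 3, 4}, the full vertex set. Edge coverage: each edge of G has both endpoints in at least one bag. Running intersection: for every vertex, the bags containing it form a connected subtree. All three properties hold, so this is a valid tree decomposition of width max|bag| − 1 = 1, and hence tw(G) ≤ 1.

Yes; width 1.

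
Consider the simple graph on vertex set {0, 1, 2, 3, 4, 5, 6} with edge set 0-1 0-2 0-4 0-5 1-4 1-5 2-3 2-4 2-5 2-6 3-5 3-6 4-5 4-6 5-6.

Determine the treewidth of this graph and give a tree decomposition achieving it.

Each bag holds 4 vertices, so the decomposition has width 3, which upper-bounds the treewidth. On the other hand G contains the 4-clique {0, 1, 4, 5}. A clique must lie in a single bag of any decomposition, so no decomposition can have width below 3. Therefore the treewidth is 3.

Treewidth 3.
One such decomposition:
Bags: B1 = {0, 2, 4, 5}  B2 = {2, 4, 5, 6}  B3 = {0, 1, 4, 5}  B4 = {2, 3, 5, 6}
Tree: B1–B2, B1–B3, B2–B4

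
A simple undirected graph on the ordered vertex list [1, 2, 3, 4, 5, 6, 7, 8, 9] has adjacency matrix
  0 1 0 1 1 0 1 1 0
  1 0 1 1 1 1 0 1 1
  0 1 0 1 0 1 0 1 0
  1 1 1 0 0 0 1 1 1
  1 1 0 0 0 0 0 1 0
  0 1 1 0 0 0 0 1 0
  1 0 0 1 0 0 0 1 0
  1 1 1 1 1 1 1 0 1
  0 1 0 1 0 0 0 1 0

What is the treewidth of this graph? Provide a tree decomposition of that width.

Each bag holds 4 vertices, so the decomposition has width 3, which upper-bounds the treewidth. For the lower bound, the 4 vertices {1, 2, 4, 8} are pairwise adjacent, and any tree decomposition puts a clique entirely inside one bag — forcing width ≥ 3. The upper and lower bounds meet at 3, so that is the treewidth.

Treewidth 3.
One optimal decomposition is:
Bags: B1 = {2, 3, 6, 8}  B2 = {2, 3, 4, 8}  B3 = {1, 2, 4, 8}  B4 = {2, 4, 8, 9}  B5 = {1, 2, 5, 8}  B6 = {1, 4, 7, 8}
Tree: B1–B2, B2–B3, B2–B4, B3–B5, B3–B6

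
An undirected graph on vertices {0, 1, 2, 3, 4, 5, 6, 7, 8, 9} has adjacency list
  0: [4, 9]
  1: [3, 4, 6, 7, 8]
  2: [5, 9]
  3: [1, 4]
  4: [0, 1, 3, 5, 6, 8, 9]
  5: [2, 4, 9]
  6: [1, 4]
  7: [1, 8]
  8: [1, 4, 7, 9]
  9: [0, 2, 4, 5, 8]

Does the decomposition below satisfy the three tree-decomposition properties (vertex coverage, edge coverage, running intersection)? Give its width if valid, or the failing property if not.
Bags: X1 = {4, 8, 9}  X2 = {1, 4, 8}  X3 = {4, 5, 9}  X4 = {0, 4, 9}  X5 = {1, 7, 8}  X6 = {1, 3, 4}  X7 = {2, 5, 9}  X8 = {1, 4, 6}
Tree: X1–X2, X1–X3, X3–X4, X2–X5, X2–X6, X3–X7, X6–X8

Yes; width 2.

Checking the three conditions: (i) the bags cover all of {0, 1, 2, 3, 4, 5, 6, 7, 8, 9}; (ii) for each edge, some bag contains both endpoints; (iii) the bags containing any fixed vertex form a subtree. All hold, so the decomposition is valid with width 3 − 1 = 2.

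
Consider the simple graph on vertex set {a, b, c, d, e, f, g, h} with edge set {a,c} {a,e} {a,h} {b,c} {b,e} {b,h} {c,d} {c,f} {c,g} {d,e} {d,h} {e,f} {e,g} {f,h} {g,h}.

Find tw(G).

A width-3 tree decomposition is:
Bags: B1 = {c, d, e, h}  B2 = {a, c, e, h}  B3 = {c, e, f, h}  B4 = {c, e, g, h}  B5 = {b, c, e, h}
Tree: B1–B2, B2–B3, B3–B4, B4–B5
Every bag has size at most 4, so the width is 4 − 1 = 3 and tw(G) ≤ 3. For the lower bound: the 4 vertex sets {d,e}, {a,h}, {c}, {f} are disjoint, each induces a connected subgraph, and every pair is joined by at least one edge of G. Contracting each set to a single vertex therefore yields K_{4} as a minor, and since treewidth is minor-monotone, tw(G) ≥ tw(K_{4}) = 3. The upper and lower bounds meet at 3, so that is the treewidth.

3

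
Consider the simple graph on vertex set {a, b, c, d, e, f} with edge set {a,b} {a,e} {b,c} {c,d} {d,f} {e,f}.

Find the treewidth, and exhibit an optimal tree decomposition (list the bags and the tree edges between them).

Treewidth 2.
One optimal decomposition is:
Bags: B1 = {b, c, d}  B2 = {b, d, f}  B3 = {b, e, f}  B4 = {a, b, e}
Tree: B1–B2, B2–B3, B3–B4

Every bag has size at most 3, so the width is 3 − 1 = 2 and tw(G) ≤ 2. The edges b–c–d–f–e–a–b form a cycle, so G is not a tree and its treewidth is at least 2. Combining the bounds, tw(G) = 2.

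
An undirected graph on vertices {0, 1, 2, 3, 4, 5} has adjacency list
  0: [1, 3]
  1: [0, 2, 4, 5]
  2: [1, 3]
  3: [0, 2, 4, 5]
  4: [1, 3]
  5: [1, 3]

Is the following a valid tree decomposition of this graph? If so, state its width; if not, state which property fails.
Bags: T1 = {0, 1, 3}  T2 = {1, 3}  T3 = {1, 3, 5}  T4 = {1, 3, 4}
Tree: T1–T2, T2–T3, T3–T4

A tree decomposition must satisfy three properties: every vertex lies in some bag; for every edge, both endpoints lie together in some bag; and for every vertex, the bags containing it form a connected subtree. Here vertex 2 appears in no bag, so the decomposition is invalid.

No — vertex 2 appears in no bag.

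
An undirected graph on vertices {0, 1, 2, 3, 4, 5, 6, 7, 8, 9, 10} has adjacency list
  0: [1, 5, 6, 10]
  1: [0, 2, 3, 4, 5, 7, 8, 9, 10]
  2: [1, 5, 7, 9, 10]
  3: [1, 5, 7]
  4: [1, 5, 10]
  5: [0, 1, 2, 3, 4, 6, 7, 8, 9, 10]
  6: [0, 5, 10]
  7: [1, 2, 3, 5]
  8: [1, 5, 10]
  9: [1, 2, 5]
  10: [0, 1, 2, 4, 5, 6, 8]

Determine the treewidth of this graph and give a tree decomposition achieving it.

Treewidth 3.
One optimal decomposition is:
Bags: B1 = {1, 5, 8, 10}  B2 = {0, 1, 5, 10}  B3 = {0, 5, 6, 10}  B4 = {1, 2, 5, 10}  B5 = {1, 2, 5, 9}  B6 = {1, 2, 5, 7}  B7 = {1, 4, 5, 10}  B8 = {1, 3, 5, 7}
Tree: B1–B2, B2–B3, B2–B4, B4–B5, B4–B6, B2–B7, B6–B8

Every bag has size at most 4, so the width is 4 − 1 = 3 and tw(G) ≤ 3. Conversely, {1, 2, 5, 9} is a clique of size 4, and the vertices of any clique must share a bag in every tree decomposition; so some bag has ≥ 4 vertices and tw(G) ≥ 3. Hence tw(G) = 3 exactly.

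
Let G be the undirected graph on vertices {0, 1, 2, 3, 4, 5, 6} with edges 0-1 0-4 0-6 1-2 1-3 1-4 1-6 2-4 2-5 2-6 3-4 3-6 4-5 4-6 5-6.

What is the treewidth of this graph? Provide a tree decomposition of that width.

Treewidth 3.
One optimal decomposition is:
Bags: B1 = {2, 4, 5, 6}  B2 = {1, 2, 4, 6}  B3 = {1, 3, 4, 6}  B4 = {0, 1, 4, 6}
Tree: B1–B2, B2–B3, B2–B4

The largest bag has 4 vertices, giving width 3; this decomposition certifies tw(G) ≤ 3. Conversely, {0, 1, 4, 6} is a clique of size 4, and the vertices of any clique must share a bag in every tree decomposition; so some bag has ≥ 4 vertices and tw(G) ≥ 3. Hence tw(G) = 3 exactly.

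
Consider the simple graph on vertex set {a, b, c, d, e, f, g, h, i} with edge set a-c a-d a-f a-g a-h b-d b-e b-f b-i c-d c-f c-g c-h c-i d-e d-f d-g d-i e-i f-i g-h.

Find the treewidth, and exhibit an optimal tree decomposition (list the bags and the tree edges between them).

The largest bag has 4 vertices, giving width 3; this decomposition certifies tw(G) ≤ 3. For the lower bound, the 4 vertices {a, c, d, g} are pairwise adjacent, and any tree decomposition puts a clique entirely inside one bag — forcing width ≥ 3. The upper and lower bounds meet at 3, so that is the treewidth.

Treewidth 3.
One optimal decomposition is:
Bags: B1 = {b, d, e, i}  B2 = {b, d, f, i}  B3 = {c, d, f, i}  B4 = {a, c, d, f}  B5 = {a, c, d, g}  B6 = {a, c, g, h}
Tree: B1–B2, B2–B3, B3–B4, B4–B5, B5–B6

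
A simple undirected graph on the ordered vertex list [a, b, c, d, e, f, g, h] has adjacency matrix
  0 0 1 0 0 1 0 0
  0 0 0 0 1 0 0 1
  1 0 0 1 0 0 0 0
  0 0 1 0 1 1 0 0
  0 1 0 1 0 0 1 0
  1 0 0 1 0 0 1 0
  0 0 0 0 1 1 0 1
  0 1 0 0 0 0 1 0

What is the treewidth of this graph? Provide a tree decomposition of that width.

The largest bag has 3 vertices, giving width 2; this decomposition certifies tw(G) ≤ 2. For the lower bound, G contains the cycle a–c–d–f–a, so G is not a forest; only forests have treewidth ≤ 1, hence tw(G) ≥ 2. The upper and lower bounds meet at 2, so that is the treewidth.

Treewidth 2.
One optimal decomposition is:
Bags: B1 = {a, c, f}  B2 = {c, d, f}  B3 = {d, f, g}  B4 = {d, e, g}  B5 = {e, g, h}  B6 = {b, e, h}
Tree: B1–B2, B2–B3, B3–B4, B4–B5, B5–B6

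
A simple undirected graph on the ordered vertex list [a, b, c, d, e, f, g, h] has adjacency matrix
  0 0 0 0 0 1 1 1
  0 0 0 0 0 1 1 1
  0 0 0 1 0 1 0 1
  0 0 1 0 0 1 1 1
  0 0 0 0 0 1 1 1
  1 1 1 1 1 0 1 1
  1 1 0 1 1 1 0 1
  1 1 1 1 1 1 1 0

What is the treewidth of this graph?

A width-3 tree decomposition is:
Bags: B1 = {e, f, g, h}  B2 = {a, f, g, h}  B3 = {d, f, g, h}  B4 = {c, d, f, h}  B5 = {b, f, g, h}
Tree: B1–B2, B1–B3, B3–B4, B3–B5
Every bag has size at most 4, so the width is 4 − 1 = 3 and tw(G) ≤ 3. For the lower bound, the 4 vertices {d, f, g, h} are pairwise adjacent, and any tree decomposition puts a clique entirely inside one bag — forcing width ≥ 3. Hence tw(G) = 3 exactly.

3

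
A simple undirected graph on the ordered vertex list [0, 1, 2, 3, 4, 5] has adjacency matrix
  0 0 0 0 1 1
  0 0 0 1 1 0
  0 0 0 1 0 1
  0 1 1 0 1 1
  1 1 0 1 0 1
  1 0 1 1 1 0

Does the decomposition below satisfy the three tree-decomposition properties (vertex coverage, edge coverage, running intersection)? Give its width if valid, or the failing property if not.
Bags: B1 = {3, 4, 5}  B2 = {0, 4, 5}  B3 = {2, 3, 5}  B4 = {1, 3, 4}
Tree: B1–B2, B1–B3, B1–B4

Every vertex of G appears in some bag (union = {0, 1, 2, 3, 4, 5}); every edge is covered by a bag; and for each vertex v the set of bags containing v is connected in the bag tree. The decomposition is therefore valid. The largest bag has 3 vertices, so the width is 2.

Yes; width 2.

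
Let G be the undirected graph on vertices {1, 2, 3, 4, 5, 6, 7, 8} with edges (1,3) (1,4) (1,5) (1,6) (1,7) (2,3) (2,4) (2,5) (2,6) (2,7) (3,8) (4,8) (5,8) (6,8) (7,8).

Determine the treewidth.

3

A width-3 tree decomposition is:
Bags: B1 = {1, 2, 4, 8}  B2 = {1, 2, 5, 8}  B3 = {1, 2, 6, 8}  B4 = {1, 2, 7, 8}  B5 = {1, 2, 3, 8}
Tree: B1–B2, B2–B3, B3–B4, B4–B5
Each bag holds 4 vertices, so the decomposition has width 3, which upper-bounds the treewidth. For the lower bound: the 4 vertex sets {4,8}, {2,5}, {1}, {6} are disjoint, each induces a connected subgraph, and every pair is joined by at least one edge of G. Contracting each set to a single vertex therefore yields K_{4} as a minor, and since treewidth is minor-monotone, tw(G) ≥ tw(K_{4}) = 3. Therefore the treewidth is 3.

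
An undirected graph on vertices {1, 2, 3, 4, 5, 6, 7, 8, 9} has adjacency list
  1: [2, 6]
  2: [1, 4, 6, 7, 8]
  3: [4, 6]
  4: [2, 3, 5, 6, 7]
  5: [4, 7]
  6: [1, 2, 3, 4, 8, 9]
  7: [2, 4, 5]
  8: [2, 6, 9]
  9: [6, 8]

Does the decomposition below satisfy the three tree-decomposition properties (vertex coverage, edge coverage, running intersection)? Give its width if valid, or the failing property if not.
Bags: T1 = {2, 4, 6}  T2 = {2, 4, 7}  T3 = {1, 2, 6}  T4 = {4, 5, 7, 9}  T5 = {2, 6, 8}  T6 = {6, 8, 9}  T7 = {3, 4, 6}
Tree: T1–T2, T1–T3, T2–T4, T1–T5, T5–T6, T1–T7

A tree decomposition must satisfy three properties: every vertex lies in some bag; for every edge, both endpoints lie together in some bag; and for every vertex, the bags containing it form a connected subtree. Here bags containing vertex 9 are not connected in the tree, so the decomposition is invalid.

No — bags containing vertex 9 are not connected in the tree.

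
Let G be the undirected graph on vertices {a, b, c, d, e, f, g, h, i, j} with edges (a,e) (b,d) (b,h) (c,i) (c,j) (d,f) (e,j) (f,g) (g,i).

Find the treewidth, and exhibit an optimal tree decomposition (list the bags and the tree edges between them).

The largest bag has 2 vertices, giving width 1; this decomposition certifies tw(G) ≤ 1. Any graph with an edge has treewidth ≥ 1, and G has the edge h–b. Hence tw(G) = 1 exactly.

Treewidth 1.
Bags: B1 = {b, h}  B2 = {b, d}  B3 = {d, f}  B4 = {f, g}  B5 = {g, i}  B6 = {c, i}  B7 = {c, j}  B8 = {e, j}  B9 = {a, e}
Tree: B1–B2, B2–B3, B3–B4, B4–B5, B5–B6, B6–B7, B7–B8, B8–B9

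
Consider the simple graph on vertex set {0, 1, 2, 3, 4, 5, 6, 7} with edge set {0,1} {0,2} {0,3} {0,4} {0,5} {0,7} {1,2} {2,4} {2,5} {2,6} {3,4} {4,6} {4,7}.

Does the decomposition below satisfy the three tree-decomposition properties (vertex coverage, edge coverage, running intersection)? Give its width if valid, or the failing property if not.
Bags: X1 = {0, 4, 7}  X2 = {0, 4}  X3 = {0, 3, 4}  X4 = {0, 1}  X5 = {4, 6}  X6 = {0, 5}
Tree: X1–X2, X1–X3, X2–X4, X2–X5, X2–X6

A tree decomposition must satisfy three properties: every vertex lies in some bag; for every edge, both endpoints lie together in some bag; and for every vertex, the bags containing it form a connected subtree. Here vertex 2 appears in no bag, so the decomposition is invalid.

No — vertex 2 appears in no bag.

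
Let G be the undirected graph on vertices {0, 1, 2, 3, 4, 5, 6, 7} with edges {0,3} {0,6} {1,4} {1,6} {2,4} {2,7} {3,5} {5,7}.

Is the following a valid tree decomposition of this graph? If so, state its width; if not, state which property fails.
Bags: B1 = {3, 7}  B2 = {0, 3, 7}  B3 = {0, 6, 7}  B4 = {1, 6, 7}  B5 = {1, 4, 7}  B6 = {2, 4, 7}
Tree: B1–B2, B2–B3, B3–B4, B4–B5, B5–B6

No — vertex 5 appears in no bag.

A tree decomposition must satisfy three properties: every vertex lies in some bag; for every edge, both endpoints lie together in some bag; and for every vertex, the bags containing it form a connected subtree. Here vertex 5 appears in no bag, so the decomposition is invalid.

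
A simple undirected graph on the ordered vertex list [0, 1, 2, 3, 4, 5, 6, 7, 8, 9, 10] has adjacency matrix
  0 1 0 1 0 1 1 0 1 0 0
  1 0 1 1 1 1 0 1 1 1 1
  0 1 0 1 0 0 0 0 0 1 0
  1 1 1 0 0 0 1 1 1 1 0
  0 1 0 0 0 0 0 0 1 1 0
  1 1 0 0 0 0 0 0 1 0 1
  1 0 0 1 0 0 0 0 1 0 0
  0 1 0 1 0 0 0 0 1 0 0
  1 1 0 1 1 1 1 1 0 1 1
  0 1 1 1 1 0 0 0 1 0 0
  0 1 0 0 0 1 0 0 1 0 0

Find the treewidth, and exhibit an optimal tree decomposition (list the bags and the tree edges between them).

Each bag holds 4 vertices, so the decomposition has width 3, which upper-bounds the treewidth. On the other hand G contains the 4-clique {1, 5, 8, 10}. A clique must lie in a single bag of any decomposition, so no decomposition can have width below 3. The upper and lower bounds meet at 3, so that is the treewidth.

Treewidth 3.
One optimal decomposition is:
Bags: B1 = {0, 1, 3, 8}  B2 = {0, 1, 5, 8}  B3 = {1, 5, 8, 10}  B4 = {1, 3, 7, 8}  B5 = {1, 3, 8, 9}  B6 = {1, 4, 8, 9}  B7 = {0, 3, 6, 8}  B8 = {1, 2, 3, 9}
Tree: B1–B2, B2–B3, B1–B4, B4–B5, B5–B6, B1–B7, B5–B8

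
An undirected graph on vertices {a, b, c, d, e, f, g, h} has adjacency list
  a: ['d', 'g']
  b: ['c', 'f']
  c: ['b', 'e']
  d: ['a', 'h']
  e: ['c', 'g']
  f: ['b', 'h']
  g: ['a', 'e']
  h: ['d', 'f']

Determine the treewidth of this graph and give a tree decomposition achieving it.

The largest bag has 3 vertices, giving width 2; this decomposition certifies tw(G) ≤ 2. For the lower bound, G contains the cycle c–b–f–h–d–a–g–e–c, so G is not a forest; only forests have treewidth ≤ 1, hence tw(G) ≥ 2. Hence tw(G) = 2 exactly.

Treewidth 2.
One optimal decomposition is:
Bags: B1 = {b, c, f}  B2 = {c, f, h}  B3 = {c, d, h}  B4 = {a, c, d}  B5 = {a, c, g}  B6 = {c, e, g}
Tree: B1–B2, B2–B3, B3–B4, B4–B5, B5–B6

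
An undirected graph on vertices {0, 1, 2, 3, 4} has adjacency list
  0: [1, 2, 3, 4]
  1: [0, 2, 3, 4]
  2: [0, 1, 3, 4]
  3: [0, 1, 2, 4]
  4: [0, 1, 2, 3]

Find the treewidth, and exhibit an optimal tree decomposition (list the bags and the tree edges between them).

With just one bag of size 5, the width is 5 − 1 = 4, so tw(G) ≤ 4. For the lower bound, the 5 vertices {0, 1, 2, 3, 4} are pairwise adjacent, and any tree decomposition puts a clique entirely inside one bag — forcing width ≥ 4. The upper and lower bounds meet at 4, so that is the treewidth.

Treewidth 4.
One optimal decomposition is:
Bags: B1 = {0, 1, 2, 3, 4}
Tree: (single bag)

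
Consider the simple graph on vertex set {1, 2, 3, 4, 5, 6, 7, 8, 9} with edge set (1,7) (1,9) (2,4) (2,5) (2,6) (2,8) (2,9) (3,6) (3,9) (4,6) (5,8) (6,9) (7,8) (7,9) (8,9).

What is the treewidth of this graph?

2

A width-2 tree decomposition is:
Bags: B1 = {7, 8, 9}  B2 = {1, 7, 9}  B3 = {2, 8, 9}  B4 = {2, 6, 9}  B5 = {3, 6, 9}  B6 = {2, 5, 8}  B7 = {2, 4, 6}
Tree: B1–B2, B1–B3, B3–B4, B4–B5, B3–B6, B4–B7
Every bag has size at most 3, so the width is 3 − 1 = 2 and tw(G) ≤ 2. For the lower bound, the 3 vertices {1, 7, 9} are pairwise adjacent, and any tree decomposition puts a clique entirely inside one bag — forcing width ≥ 2. Combining the bounds, tw(G) = 2.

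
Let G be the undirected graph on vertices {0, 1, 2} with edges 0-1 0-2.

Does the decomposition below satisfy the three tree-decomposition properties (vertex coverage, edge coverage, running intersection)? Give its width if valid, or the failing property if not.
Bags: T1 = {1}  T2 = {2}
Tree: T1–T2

A tree decomposition must satisfy three properties: every vertex lies in some bag; for every edge, both endpoints lie together in some bag; and for every vertex, the bags containing it form a connected subtree. Here vertex 0 appears in no bag, so the decomposition is invalid.

No — vertex 0 appears in no bag.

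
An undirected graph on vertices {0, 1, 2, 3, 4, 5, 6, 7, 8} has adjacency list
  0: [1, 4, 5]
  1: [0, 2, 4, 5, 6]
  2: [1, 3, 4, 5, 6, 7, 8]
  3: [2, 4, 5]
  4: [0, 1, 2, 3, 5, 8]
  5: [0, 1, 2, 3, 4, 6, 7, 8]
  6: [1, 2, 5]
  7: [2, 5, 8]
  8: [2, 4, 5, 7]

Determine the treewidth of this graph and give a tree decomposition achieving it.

The largest bag has 4 vertices, giving width 3; this decomposition certifies tw(G) ≤ 3. For the lower bound, the 4 vertices {0, 1, 4, 5} are pairwise adjacent, and any tree decomposition puts a clique entirely inside one bag — forcing width ≥ 3. Therefore the treewidth is 3.

Treewidth 3.
One such decomposition:
Bags: B1 = {2, 4, 5, 8}  B2 = {1, 2, 4, 5}  B3 = {2, 5, 7, 8}  B4 = {2, 3, 4, 5}  B5 = {0, 1, 4, 5}  B6 = {1, 2, 5, 6}
Tree: B1–B2, B1–B3, B1–B4, B2–B5, B2–B6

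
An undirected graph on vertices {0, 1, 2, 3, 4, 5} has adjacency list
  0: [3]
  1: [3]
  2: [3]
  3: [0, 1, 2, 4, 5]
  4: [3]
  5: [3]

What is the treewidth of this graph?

A width-1 tree decomposition is:
Bags: B1 = {3, 4}  B2 = {3, 5}  B3 = {1, 3}  B4 = {2, 3}  B5 = {0, 3}
Tree: B1–B2, B2–B3, B2–B4, B2–B5
The largest bag has 2 vertices, giving width 1; this decomposition certifies tw(G) ≤ 1. Any graph with an edge has treewidth ≥ 1, and G has the edge 3–4. The upper and lower bounds meet at 1, so that is the treewidth.

1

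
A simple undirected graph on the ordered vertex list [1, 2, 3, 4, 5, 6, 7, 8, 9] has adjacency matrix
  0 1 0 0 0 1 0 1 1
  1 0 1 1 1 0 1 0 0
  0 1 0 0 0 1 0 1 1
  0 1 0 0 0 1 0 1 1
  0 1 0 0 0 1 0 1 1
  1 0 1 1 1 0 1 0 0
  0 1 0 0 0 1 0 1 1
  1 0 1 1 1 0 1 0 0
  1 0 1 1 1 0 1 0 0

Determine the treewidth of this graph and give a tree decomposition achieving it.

Each bag holds 5 vertices, so the decomposition has width 4, which upper-bounds the treewidth. For the lower bound: the 5 vertex sets {3,6}, {2,4}, {7,9}, {8}, {1} are disjoint, each induces a connected subgraph, and every pair is joined by at least one edge of G. Contracting each set to a single vertex therefore yields K_{5} as a minor, and since treewidth is minor-monotone, tw(G) ≥ tw(K_{5}) = 4. Combining the bounds, tw(G) = 4.

Treewidth 4.
Bags: B1 = {2, 3, 6, 8, 9}  B2 = {2, 4, 6, 8, 9}  B3 = {2, 6, 7, 8, 9}  B4 = {1, 2, 6, 8, 9}  B5 = {2, 5, 6, 8, 9}
Tree: B1–B2, B2–B3, B3–B4, B4–B5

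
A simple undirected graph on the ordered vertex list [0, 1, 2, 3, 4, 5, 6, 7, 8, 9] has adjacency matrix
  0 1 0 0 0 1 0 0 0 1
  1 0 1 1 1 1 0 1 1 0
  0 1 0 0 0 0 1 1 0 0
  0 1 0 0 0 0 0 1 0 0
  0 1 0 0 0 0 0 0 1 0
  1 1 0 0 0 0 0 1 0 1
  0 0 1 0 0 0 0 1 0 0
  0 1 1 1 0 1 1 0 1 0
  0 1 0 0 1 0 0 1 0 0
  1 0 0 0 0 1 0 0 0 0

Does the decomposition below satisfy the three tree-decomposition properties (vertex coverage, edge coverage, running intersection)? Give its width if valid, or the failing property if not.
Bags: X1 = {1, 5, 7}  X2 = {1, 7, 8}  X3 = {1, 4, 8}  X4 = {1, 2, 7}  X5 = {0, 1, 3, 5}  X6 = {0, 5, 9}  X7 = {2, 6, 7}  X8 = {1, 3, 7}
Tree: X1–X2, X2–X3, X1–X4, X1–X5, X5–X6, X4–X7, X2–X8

A tree decomposition must satisfy three properties: every vertex lies in some bag; for every edge, both endpoints lie together in some bag; and for every vertex, the bags containing it form a connected subtree. Here bags containing vertex 3 are not connected in the tree, so the decomposition is invalid.

No — bags containing vertex 3 are not connected in the tree.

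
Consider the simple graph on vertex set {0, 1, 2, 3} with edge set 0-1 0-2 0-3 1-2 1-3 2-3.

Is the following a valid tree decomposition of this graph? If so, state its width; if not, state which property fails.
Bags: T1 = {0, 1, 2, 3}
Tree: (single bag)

Checking the three conditions: (i) the bags cover all of {0, 1, 2, 3}; (ii) for each edge, some bag contains both endpoints; (iii) the bags containing any fixed vertex form a subtree. All hold, so the decomposition is valid with width 4 − 1 = 3.

Yes; width 3.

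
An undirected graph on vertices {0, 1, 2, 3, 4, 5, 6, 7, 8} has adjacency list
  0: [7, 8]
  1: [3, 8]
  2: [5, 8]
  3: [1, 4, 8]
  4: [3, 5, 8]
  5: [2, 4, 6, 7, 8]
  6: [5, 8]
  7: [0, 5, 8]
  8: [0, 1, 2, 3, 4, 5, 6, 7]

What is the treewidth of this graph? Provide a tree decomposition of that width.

Each bag holds 3 vertices, so the decomposition has width 2, which upper-bounds the treewidth. Conversely, {0, 7, 8} is a clique of size 3, and the vertices of any clique must share a bag in every tree decomposition; so some bag has ≥ 3 vertices and tw(G) ≥ 2. Therefore the treewidth is 2.

Treewidth 2.
Bags: B1 = {4, 5, 8}  B2 = {5, 7, 8}  B3 = {0, 7, 8}  B4 = {3, 4, 8}  B5 = {5, 6, 8}  B6 = {2, 5, 8}  B7 = {1, 3, 8}
Tree: B1–B2, B2–B3, B1–B4, B2–B5, B1–B6, B4–B7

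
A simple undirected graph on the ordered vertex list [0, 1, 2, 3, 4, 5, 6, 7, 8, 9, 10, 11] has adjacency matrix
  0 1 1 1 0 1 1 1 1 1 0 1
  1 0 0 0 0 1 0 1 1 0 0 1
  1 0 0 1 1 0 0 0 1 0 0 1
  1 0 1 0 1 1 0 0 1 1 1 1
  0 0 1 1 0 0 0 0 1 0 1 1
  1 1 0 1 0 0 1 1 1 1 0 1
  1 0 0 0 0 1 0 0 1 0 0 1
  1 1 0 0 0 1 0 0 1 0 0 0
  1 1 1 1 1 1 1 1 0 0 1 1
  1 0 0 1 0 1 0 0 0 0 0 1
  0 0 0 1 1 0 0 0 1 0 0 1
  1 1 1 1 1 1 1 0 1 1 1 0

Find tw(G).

A width-4 tree decomposition is:
Bags: B1 = {0, 1, 5, 8, 11}  B2 = {0, 3, 5, 8, 11}  B3 = {0, 2, 3, 8, 11}  B4 = {2, 3, 4, 8, 11}  B5 = {0, 1, 5, 7, 8}  B6 = {0, 5, 6, 8, 11}  B7 = {0, 3, 5, 9, 11}  B8 = {3, 4, 8, 10, 11}
Tree: B1–B2, B2–B3, B3–B4, B1–B5, B2–B6, B2–B7, B4–B8
Every bag has size at most 5, so the width is 5 − 1 = 4 and tw(G) ≤ 4. For the lower bound, the 5 vertices {0, 2, 3, 8, 11} are pairwise adjacent, and any tree decomposition puts a clique entirely inside one bag — forcing width ≥ 4. Hence tw(G) = 4 exactly.

4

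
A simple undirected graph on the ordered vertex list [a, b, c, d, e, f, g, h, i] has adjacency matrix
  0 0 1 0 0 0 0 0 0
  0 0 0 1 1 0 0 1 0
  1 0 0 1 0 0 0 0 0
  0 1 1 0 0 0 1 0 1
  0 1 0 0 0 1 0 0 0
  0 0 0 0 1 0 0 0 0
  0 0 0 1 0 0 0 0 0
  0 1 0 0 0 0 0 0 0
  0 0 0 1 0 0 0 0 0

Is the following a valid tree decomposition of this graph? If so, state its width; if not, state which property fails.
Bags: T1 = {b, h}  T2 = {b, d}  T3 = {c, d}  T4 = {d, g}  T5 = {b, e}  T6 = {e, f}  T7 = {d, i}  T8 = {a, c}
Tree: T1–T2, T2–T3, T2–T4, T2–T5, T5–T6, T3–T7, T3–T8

Yes; width 1.

Checking the three conditions: (i) the bags cover all of {a, b, c, d, e, f, g, h, i}; (ii) for each edge, some bag contains both endpoints; (iii) the bags containing any fixed vertex form a subtree. All hold, so the decomposition is valid with width 2 − 1 = 1.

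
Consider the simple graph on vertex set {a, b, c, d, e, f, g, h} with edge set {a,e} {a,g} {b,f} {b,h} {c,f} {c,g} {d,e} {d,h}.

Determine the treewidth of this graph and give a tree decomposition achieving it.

Treewidth 2.
One optimal decomposition is:
Bags: B1 = {b, d, h}  B2 = {b, d, f}  B3 = {c, d, f}  B4 = {c, d, g}  B5 = {a, d, g}  B6 = {a, d, e}
Tree: B1–B2, B2–B3, B3–B4, B4–B5, B5–B6

Each bag holds 3 vertices, so the decomposition has width 2, which upper-bounds the treewidth. For the lower bound, G contains the cycle d–h–b–f–c–g–a–e–d, so G is not a forest; only forests have treewidth ≤ 1, hence tw(G) ≥ 2. Hence tw(G) = 2 exactly.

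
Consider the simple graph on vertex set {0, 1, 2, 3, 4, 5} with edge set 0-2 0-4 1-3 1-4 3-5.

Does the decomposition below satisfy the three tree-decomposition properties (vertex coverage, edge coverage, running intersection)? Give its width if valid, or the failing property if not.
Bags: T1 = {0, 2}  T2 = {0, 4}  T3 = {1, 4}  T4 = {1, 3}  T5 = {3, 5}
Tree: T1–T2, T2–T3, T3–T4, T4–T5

Every vertex of G appears in some bag (union = {0, 1, 2, 3, 4, 5}); every edge is covered by a bag; and for each vertex v the set of bags containing v is connected in the bag tree. The decomposition is therefore valid. The largest bag has 2 vertices, so the width is 1.

Yes; width 1.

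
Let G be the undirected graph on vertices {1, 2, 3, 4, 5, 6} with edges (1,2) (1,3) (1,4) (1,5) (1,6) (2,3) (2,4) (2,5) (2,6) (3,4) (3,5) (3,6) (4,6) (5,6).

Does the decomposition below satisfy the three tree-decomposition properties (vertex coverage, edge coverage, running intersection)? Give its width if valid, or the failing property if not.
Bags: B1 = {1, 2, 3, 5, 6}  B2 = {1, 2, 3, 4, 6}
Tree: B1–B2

Vertex coverage: the bags together contain {1, 2, 3, 4, 5, 6}, the full vertex set. Edge coverage: each edge of G has both endpoints in at least one bag. Running intersection: for every vertex, the bags containing it form a connected subtree. All three properties hold, so this is a valid tree decomposition of width max|bag| − 1 = 4, and hence tw(G) ≤ 4.

Yes; width 4.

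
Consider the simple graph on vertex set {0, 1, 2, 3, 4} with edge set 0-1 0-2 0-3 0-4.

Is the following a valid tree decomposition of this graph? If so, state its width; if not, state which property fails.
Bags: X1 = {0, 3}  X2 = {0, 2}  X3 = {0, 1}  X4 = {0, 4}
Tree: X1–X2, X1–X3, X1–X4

Every vertex of G appears in some bag (union = {0, 1, 2, 3, 4}); every edge is covered by a bag; and for each vertex v the set of bags containing v is connected in the bag tree. The decomposition is therefore valid. The largest bag has 2 vertices, so the width is 1.

Yes; width 1.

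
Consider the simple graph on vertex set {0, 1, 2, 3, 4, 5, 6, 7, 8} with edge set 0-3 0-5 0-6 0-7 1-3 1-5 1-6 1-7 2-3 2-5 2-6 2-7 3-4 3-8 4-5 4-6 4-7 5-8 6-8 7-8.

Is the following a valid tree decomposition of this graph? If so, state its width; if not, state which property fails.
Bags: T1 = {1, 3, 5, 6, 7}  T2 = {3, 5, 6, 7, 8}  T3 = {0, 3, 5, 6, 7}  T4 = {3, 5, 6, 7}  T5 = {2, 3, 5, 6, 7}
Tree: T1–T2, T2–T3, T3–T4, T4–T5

A tree decomposition must satisfy three properties: every vertex lies in some bag; for every edge, both endpoints lie together in some bag; and for every vertex, the bags containing it form a connected subtree. Here vertex 4 appears in no bag, so the decomposition is invalid.

No — vertex 4 appears in no bag.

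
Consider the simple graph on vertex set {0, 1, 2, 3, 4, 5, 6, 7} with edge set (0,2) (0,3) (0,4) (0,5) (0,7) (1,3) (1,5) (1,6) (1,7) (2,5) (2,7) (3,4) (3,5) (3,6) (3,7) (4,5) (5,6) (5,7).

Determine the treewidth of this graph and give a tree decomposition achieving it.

Each bag holds 4 vertices, so the decomposition has width 3, which upper-bounds the treewidth. For the lower bound, the 4 vertices {0, 2, 5, 7} are pairwise adjacent, and any tree decomposition puts a clique entirely inside one bag — forcing width ≥ 3. Therefore the treewidth is 3.

Treewidth 3.
One such decomposition:
Bags: B1 = {1, 3, 5, 7}  B2 = {0, 3, 5, 7}  B3 = {0, 2, 5, 7}  B4 = {0, 3, 4, 5}  B5 = {1, 3, 5, 6}
Tree: B1–B2, B2–B3, B2–B4, B1–B5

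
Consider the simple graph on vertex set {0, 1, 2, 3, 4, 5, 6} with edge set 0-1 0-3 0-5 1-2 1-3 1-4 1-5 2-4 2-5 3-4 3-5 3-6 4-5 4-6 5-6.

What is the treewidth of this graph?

3

A width-3 tree decomposition is:
Bags: B1 = {1, 3, 4, 5}  B2 = {1, 2, 4, 5}  B3 = {0, 1, 3, 5}  B4 = {3, 4, 5, 6}
Tree: B1–B2, B1–B3, B1–B4
The largest bag has 4 vertices, giving width 3; this decomposition certifies tw(G) ≤ 3. Conversely, {1, 2, 4, 5} is a clique of size 4, and the vertices of any clique must share a bag in every tree decomposition; so some bag has ≥ 4 vertices and tw(G) ≥ 3. Hence tw(G) = 3 exactly.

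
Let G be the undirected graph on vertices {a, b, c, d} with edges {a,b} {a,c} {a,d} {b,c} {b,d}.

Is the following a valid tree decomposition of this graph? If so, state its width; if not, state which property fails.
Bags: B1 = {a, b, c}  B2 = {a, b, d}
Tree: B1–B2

Checking the three conditions: (i) the bags cover all of {a, b, c, d}; (ii) for each edge, some bag contains both endpoints; (iii) the bags containing any fixed vertex form a subtree. All hold, so the decomposition is valid with width 3 − 1 = 2.

Yes; width 2.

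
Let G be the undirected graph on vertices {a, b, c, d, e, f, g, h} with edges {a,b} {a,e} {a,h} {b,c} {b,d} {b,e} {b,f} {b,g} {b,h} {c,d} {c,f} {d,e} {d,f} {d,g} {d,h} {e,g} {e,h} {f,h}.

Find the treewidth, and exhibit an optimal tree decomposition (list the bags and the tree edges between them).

Each bag holds 4 vertices, so the decomposition has width 3, which upper-bounds the treewidth. Conversely, {b, d, e, g} is a clique of size 4, and the vertices of any clique must share a bag in every tree decomposition; so some bag has ≥ 4 vertices and tw(G) ≥ 3. Combining the bounds, tw(G) = 3.

Treewidth 3.
One such decomposition:
Bags: B1 = {b, d, e, g}  B2 = {b, d, e, h}  B3 = {b, d, f, h}  B4 = {a, b, e, h}  B5 = {b, c, d, f}
Tree: B1–B2, B2–B3, B2–B4, B3–B5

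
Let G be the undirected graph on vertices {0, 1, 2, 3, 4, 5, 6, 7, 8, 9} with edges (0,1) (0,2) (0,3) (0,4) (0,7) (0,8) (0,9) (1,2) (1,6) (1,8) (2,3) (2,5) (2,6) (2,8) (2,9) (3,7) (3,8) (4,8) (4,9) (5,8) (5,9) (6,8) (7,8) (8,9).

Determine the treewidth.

3

A width-3 tree decomposition is:
Bags: B1 = {0, 2, 3, 8}  B2 = {0, 2, 8, 9}  B3 = {0, 3, 7, 8}  B4 = {0, 4, 8, 9}  B5 = {0, 1, 2, 8}  B6 = {1, 2, 6, 8}  B7 = {2, 5, 8, 9}
Tree: B1–B2, B1–B3, B2–B4, B2–B5, B5–B6, B2–B7
Each bag holds 4 vertices, so the decomposition has width 3, which upper-bounds the treewidth. On the other hand G contains the 4-clique {0, 1, 2, 8}. A clique must lie in a single bag of any decomposition, so no decomposition can have width below 3. The upper and lower bounds meet at 3, so that is the treewidth.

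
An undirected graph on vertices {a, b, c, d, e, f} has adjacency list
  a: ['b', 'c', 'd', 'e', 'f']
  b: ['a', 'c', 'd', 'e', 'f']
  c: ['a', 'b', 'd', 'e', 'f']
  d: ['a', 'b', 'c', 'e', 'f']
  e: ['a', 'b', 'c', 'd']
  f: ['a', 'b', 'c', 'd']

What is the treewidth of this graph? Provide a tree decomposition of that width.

Every bag has size at most 5, so the width is 5 − 1 = 4 and tw(G) ≤ 4. For the lower bound, the 5 vertices {a, b, c, d, e} are pairwise adjacent, and any tree decomposition puts a clique entirely inside one bag — forcing width ≥ 4. Combining the bounds, tw(G) = 4.

Treewidth 4.
One such decomposition:
Bags: B1 = {a, b, c, d, f}  B2 = {a, b, c, d, e}
Tree: B1–B2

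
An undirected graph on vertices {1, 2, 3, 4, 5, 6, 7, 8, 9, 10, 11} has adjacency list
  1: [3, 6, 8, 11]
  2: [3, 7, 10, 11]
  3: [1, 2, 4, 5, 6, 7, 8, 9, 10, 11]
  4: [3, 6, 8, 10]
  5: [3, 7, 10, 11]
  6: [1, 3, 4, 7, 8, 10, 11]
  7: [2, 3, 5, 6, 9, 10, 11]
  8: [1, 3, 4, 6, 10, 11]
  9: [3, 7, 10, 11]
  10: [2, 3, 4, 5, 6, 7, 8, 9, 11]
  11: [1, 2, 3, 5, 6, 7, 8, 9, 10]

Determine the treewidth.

4

A width-4 tree decomposition is:
Bags: B1 = {3, 6, 8, 10, 11}  B2 = {3, 6, 7, 10, 11}  B3 = {1, 3, 6, 8, 11}  B4 = {2, 3, 7, 10, 11}  B5 = {3, 7, 9, 10, 11}  B6 = {3, 4, 6, 8, 10}  B7 = {3, 5, 7, 10, 11}
Tree: B1–B2, B1–B3, B2–B4, B4–B5, B1–B6, B2–B7
The largest bag has 5 vertices, giving width 4; this decomposition certifies tw(G) ≤ 4. Conversely, {1, 3, 6, 8, 11} is a clique of size 5, and the vertices of any clique must share a bag in every tree decomposition; so some bag has ≥ 5 vertices and tw(G) ≥ 4. The upper and lower bounds meet at 4, so that is the treewidth.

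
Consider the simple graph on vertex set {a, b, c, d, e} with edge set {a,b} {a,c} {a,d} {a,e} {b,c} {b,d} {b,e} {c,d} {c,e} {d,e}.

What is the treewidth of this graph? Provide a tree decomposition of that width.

With just one bag of size 5, the width is 5 − 1 = 4, so tw(G) ≤ 4. For the lower bound, the 5 vertices {a, b, c, d, e} are pairwise adjacent, and any tree decomposition puts a clique entirely inside one bag — forcing width ≥ 4. Hence tw(G) = 4 exactly.

Treewidth 4.
One optimal decomposition is:
Bags: B1 = {a, b, c, d, e}
Tree: (single bag)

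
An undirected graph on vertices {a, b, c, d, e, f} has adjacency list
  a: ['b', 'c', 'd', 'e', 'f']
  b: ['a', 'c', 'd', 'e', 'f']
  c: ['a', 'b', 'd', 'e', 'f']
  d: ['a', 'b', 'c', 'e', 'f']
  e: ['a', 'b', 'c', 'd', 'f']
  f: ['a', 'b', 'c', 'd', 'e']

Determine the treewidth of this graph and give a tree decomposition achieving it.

With just one bag of size 6, the width is 6 − 1 = 5, so tw(G) ≤ 5. On the other hand G contains the 6-clique {a, b, c, d, e, f}. A clique must lie in a single bag of any decomposition, so no decomposition can have width below 5. The upper and lower bounds meet at 5, so that is the treewidth.

Treewidth 5.
One optimal decomposition is:
Bags: B1 = {a, b, c, d, e, f}
Tree: (single bag)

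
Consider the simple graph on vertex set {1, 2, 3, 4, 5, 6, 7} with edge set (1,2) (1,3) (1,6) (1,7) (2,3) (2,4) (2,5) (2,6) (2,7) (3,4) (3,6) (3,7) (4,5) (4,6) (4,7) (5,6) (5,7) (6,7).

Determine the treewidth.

A width-4 tree decomposition is:
Bags: B1 = {1, 2, 3, 6, 7}  B2 = {2, 3, 4, 6, 7}  B3 = {2, 4, 5, 6, 7}
Tree: B1–B2, B2–B3
The largest bag has 5 vertices, giving width 4; this decomposition certifies tw(G) ≤ 4. For the lower bound, the 5 vertices {1, 2, 3, 6, 7} are pairwise adjacent, and any tree decomposition puts a clique entirely inside one bag — forcing width ≥ 4. Combining the bounds, tw(G) = 4.

4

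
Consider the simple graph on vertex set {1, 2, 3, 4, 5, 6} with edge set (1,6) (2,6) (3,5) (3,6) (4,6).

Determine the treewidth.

1

A width-1 tree decomposition is:
Bags: B1 = {3, 6}  B2 = {4, 6}  B3 = {1, 6}  B4 = {3, 5}  B5 = {2, 6}
Tree: B1–B2, B2–B3, B1–B4, B3–B5
Every bag has size at most 2, so the width is 2 − 1 = 1 and tw(G) ≤ 1. Since G has at least one edge (e.g. 3–6), it is not an edgeless graph, so tw(G) ≥ 1. Therefore the treewidth is 1.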